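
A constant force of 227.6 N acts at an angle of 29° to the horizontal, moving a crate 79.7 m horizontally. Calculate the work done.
W = F·d·cosθ = (227.6)(79.7)cos(29°) = 15870 J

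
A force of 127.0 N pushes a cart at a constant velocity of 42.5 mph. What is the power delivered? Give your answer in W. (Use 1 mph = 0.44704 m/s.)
Convert to SI: F = 127.0 N, v = 18.9992 m/s
P = Fv = (127.0)(18.9992) = 2413 W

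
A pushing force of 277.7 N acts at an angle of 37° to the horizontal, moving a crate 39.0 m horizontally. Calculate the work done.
W = F·d·cosθ = (277.7)(39.0)cos(37°) = 8649 J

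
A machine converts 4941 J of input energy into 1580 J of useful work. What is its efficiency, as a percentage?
η = W_out/W_in = 1580/4941 = 31.98%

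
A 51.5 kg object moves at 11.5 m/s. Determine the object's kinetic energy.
KE = ½mv² = ½(51.5)(11.5)² = 3405 J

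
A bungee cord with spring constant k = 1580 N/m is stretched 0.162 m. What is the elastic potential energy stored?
PE = ½kx² = ½(1580)(0.162)² = 20.73 J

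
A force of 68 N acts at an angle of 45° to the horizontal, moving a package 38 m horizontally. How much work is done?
W = F·d·cosθ = (68)(38)cos(45°) = 1827 J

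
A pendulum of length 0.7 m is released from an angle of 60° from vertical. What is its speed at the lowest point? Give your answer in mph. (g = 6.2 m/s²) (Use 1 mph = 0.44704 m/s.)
h = L(1 − cosθ) = 0.7(1 − cos60°) = 0.35 m
v = √(2gh) = √(2·6.2·0.35) = 2.08327 m/s = 4.66 mph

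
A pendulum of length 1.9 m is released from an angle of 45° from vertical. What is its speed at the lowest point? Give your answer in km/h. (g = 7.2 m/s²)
h = L(1 − cosθ) = 1.9(1 − cos45°) = 0.556497 m
v = √(2gh) = √(2·7.2·0.556497) = 2.83082 m/s = 10.19 km/h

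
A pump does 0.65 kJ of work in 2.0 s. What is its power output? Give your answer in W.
Convert to SI: W = 650.0 J, t = 2.0 s
P = W/t = 650.0/2.0 = 325.0 W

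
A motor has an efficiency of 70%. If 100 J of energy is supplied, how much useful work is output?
W_out = η·W_in = 0.7·100 = 70.0 J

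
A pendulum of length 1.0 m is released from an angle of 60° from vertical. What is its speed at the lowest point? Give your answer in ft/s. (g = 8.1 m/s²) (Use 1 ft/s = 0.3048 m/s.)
h = L(1 − cosθ) = 1.0(1 − cos60°) = 0.5 m
v = √(2gh) = √(2·8.1·0.5) = 2.84605 m/s = 9.337 ft/s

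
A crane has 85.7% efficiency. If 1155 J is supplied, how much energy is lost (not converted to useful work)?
W_lost = W_in(1 − η) = 1155·(1 − 0.857) = 165.2 J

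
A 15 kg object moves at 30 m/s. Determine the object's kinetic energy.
KE = ½mv² = ½(15)(30)² = 6750.0 J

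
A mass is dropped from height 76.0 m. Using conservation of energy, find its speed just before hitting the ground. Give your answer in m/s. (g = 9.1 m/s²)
mgh = ½mv² ⇒ v = √(2gh) = √(2·9.1·76.0) = 37.19 m/s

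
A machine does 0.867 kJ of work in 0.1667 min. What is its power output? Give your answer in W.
Convert to SI: W = 867.0 J, t = 10.002 s
P = W/t = 867.0/10.002 = 86.68 W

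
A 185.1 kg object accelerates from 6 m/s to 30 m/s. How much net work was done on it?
W = ΔKE = ½m(v₂² − v₁²) = ½(185.1)(30² − 6²) = 79963.2 J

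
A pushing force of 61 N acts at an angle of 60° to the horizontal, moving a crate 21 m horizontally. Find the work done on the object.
W = F·d·cosθ = (61)(21)cos(60°) = 640.5 J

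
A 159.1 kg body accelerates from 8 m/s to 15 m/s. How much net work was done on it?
W = ΔKE = ½m(v₂² − v₁²) = ½(159.1)(15² − 8²) = 12807.55 J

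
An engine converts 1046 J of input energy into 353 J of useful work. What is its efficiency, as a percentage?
η = W_out/W_in = 353/1046 = 33.75%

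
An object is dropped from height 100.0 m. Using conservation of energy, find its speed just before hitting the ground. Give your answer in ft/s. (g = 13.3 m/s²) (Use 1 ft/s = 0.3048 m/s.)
mgh = ½mv² ⇒ v = √(2gh) = √(2·13.3·100.0) = 51.5752 m/s = 169.2 ft/s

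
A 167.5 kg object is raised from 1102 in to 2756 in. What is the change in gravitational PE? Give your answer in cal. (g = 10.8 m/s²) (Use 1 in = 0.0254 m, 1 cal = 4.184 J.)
Convert to SI: m = 167.5 kg, Δh = 42.0116 m
ΔPE = mgΔh = (167.5)(10.8)(42.0116) = 75999.0 J = 18160 cal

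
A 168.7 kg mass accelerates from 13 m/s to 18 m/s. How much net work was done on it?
W = ΔKE = ½m(v₂² − v₁²) = ½(168.7)(18² − 13²) = 13074.25 J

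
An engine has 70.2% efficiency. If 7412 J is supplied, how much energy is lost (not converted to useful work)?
W_lost = W_in(1 − η) = 7412·(1 − 0.702) = 2209 J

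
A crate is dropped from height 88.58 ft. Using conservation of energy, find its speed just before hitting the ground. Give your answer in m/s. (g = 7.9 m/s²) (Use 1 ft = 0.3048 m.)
Convert to SI: h = 26.9992 m
mgh = ½mv² ⇒ v = √(2gh) = √(2·7.9·26.9992) = 20.65 m/s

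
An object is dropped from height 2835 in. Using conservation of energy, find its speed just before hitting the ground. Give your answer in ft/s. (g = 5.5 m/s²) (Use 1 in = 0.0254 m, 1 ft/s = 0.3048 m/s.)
Convert to SI: h = 72.009 m
mgh = ½mv² ⇒ v = √(2gh) = √(2·5.5·72.009) = 28.1443 m/s = 92.34 ft/s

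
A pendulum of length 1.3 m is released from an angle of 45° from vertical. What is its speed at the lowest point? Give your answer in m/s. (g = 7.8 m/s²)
h = L(1 − cosθ) = 1.3(1 − cos45°) = 0.380761 m
v = √(2gh) = √(2·7.8·0.380761) = 2.437 m/s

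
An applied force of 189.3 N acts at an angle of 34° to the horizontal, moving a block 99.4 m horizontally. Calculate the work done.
W = F·d·cosθ = (189.3)(99.4)cos(34°) = 15600 J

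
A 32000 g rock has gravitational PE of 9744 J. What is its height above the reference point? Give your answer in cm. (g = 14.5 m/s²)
Convert to SI: m = 32.0 kg, PE = 9744.0 J
h = PE/(mg) = 9744.0/(32.0·14.5) = 21.0 m = 2100 cm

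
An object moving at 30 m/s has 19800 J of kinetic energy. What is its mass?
m = 2·KE/v² = 2·19800/(30)² = 44.0 kg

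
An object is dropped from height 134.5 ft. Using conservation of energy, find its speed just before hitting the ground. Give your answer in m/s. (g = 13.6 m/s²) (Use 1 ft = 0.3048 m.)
Convert to SI: h = 40.9956 m
mgh = ½mv² ⇒ v = √(2gh) = √(2·13.6·40.9956) = 33.39 m/s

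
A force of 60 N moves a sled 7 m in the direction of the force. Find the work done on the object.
W = F·d = (60)(7) = 420.0 J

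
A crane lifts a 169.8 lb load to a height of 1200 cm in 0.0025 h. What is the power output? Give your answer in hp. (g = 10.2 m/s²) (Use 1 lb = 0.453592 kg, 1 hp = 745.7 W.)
Convert to SI: m = 77.0199 kg, h = 12.0 m, t = 9.0 s
P = mgh/t = (77.0199)(10.2)(12.0)/9.0 = 1047.47 W = 1.405 hp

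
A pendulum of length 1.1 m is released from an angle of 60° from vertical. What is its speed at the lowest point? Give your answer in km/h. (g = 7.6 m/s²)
h = L(1 − cosθ) = 1.1(1 − cos60°) = 0.55 m
v = √(2gh) = √(2·7.6·0.55) = 2.89137 m/s = 10.41 km/h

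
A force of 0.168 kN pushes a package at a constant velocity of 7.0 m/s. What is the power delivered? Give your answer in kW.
Convert to SI: F = 168.0 N, v = 7.0 m/s
P = Fv = (168.0)(7.0) = 1176.0 W = 1.176 kW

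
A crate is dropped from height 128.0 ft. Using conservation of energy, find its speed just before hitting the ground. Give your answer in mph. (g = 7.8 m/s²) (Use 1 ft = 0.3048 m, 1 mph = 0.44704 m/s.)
Convert to SI: h = 39.0144 m
mgh = ½mv² ⇒ v = √(2gh) = √(2·7.8·39.0144) = 24.6703 m/s = 55.19 mph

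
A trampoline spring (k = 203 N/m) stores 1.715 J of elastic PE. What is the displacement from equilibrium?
x = √(2·PE/k) = √(2·1.715/203) = 0.13 m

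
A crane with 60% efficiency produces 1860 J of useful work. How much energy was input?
W_in = W_out/η = 1860/0.6 = 3100 J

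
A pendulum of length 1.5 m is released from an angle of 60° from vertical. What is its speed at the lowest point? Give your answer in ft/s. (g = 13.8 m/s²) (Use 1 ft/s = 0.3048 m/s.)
h = L(1 − cosθ) = 1.5(1 − cos60°) = 0.75 m
v = √(2gh) = √(2·13.8·0.75) = 4.54973 m/s = 14.93 ft/s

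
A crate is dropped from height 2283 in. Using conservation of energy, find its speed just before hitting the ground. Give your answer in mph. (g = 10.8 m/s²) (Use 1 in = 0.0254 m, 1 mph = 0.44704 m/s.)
Convert to SI: h = 57.9882 m
mgh = ½mv² ⇒ v = √(2gh) = √(2·10.8·57.9882) = 35.3913 m/s = 79.17 mph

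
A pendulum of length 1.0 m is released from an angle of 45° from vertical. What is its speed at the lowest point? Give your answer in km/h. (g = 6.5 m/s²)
h = L(1 − cosθ) = 1.0(1 − cos45°) = 0.292893 m
v = √(2gh) = √(2·6.5·0.292893) = 1.95131 m/s = 7.025 km/h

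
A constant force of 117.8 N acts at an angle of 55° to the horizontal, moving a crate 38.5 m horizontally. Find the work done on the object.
W = F·d·cosθ = (117.8)(38.5)cos(55°) = 2601 J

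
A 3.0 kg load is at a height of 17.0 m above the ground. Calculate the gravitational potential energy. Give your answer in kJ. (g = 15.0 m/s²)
PE = mgh = (3.0)(15.0)(17.0) = 765.0 J = 0.765 kJ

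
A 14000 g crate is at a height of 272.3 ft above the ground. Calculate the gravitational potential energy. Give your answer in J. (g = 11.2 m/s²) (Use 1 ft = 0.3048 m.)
Convert to SI: m = 14.0 kg, h = 82.997 m
PE = mgh = (14.0)(11.2)(82.997) = 13010 J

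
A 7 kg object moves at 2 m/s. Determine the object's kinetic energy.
KE = ½mv² = ½(7)(2)² = 14.0 J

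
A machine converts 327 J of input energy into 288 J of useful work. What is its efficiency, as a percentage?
η = W_out/W_in = 288/327 = 88.07%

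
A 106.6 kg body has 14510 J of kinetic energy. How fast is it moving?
v = √(2·KE/m) = √(2·14510/106.6) = 16.5 m/s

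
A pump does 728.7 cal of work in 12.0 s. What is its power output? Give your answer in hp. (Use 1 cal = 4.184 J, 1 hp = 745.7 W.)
Convert to SI: W = 3048.88 J, t = 12.0 s
P = W/t = 3048.88/12.0 = 254.073 W = 0.3407 hp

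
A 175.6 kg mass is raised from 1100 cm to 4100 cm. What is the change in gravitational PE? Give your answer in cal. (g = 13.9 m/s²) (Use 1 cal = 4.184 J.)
Convert to SI: m = 175.6 kg, Δh = 30.0 m
ΔPE = mgΔh = (175.6)(13.9)(30.0) = 73225.2 J = 17500 cal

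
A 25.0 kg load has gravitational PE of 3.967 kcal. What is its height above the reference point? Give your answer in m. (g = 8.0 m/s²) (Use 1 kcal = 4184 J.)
Convert to SI: m = 25.0 kg, PE = 16597.9 J
h = PE/(mg) = 16597.9/(25.0·8.0) = 82.99 m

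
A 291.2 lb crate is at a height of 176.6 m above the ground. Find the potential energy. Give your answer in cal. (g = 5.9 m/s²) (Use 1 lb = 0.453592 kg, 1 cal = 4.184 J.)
Convert to SI: m = 132.086 kg, h = 176.6 m
PE = mgh = (132.086)(5.9)(176.6) = 137626 J = 32890 cal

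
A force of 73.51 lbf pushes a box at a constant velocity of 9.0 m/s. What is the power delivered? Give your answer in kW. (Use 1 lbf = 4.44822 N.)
Convert to SI: F = 326.989 N, v = 9.0 m/s
P = Fv = (326.989)(9.0) = 2942.9 W = 2.943 kW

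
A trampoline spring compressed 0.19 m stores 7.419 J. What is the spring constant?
k = 2·PE/x² = 2·7.419/(0.19)² = 411.0 N/m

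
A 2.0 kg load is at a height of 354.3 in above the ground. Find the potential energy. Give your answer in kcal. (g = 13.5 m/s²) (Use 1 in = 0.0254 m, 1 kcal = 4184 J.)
Convert to SI: m = 2.0 kg, h = 8.99922 m
PE = mgh = (2.0)(13.5)(8.99922) = 242.979 J = 0.05807 kcal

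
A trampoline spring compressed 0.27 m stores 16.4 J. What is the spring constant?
k = 2·PE/x² = 2·16.4/(0.27)² = 449.9 N/m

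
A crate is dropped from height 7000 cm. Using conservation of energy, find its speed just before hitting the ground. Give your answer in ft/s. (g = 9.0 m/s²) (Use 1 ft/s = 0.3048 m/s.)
Convert to SI: h = 70.0 m
mgh = ½mv² ⇒ v = √(2gh) = √(2·9.0·70.0) = 35.4965 m/s = 116.5 ft/s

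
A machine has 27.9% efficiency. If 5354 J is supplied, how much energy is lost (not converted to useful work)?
W_lost = W_in(1 − η) = 5354·(1 − 0.279) = 3860 J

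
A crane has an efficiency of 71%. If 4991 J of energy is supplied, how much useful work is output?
W_out = η·W_in = 0.71·4991 = 3543.61 J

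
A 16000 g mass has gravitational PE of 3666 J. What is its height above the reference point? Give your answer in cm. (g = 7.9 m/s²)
Convert to SI: m = 16.0 kg, PE = 3666.0 J
h = PE/(mg) = 3666.0/(16.0·7.9) = 29.0032 m = 2900 cm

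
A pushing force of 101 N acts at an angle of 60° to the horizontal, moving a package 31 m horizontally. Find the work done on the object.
W = F·d·cosθ = (101)(31)cos(60°) = 1566 J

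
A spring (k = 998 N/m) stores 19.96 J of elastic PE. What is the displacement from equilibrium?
x = √(2·PE/k) = √(2·19.96/998) = 0.2 m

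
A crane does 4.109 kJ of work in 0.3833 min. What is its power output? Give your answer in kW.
Convert to SI: W = 4109.0 J, t = 22.998 s
P = W/t = 4109.0/22.998 = 178.668 W = 0.1787 kW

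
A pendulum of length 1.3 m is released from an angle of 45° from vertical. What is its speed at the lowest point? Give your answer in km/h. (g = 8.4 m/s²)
h = L(1 − cosθ) = 1.3(1 − cos45°) = 0.380761 m
v = √(2gh) = √(2·8.4·0.380761) = 2.52919 m/s = 9.105 km/h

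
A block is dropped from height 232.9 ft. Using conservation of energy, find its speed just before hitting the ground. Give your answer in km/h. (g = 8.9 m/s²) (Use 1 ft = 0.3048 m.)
Convert to SI: h = 70.9879 m
mgh = ½mv² ⇒ v = √(2gh) = √(2·8.9·70.9879) = 35.5469 m/s = 128.0 km/h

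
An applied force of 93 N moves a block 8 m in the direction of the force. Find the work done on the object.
W = F·d = (93)(8) = 744.0 J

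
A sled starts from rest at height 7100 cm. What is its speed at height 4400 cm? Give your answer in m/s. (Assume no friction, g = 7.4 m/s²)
Convert to SI: h₁−h₂ = 27.0 m
mgh₁ = mgh₂ + ½mv² ⇒ v = √(2g(h₁−h₂)) = √(2·7.4·27.0) = 19.99 m/s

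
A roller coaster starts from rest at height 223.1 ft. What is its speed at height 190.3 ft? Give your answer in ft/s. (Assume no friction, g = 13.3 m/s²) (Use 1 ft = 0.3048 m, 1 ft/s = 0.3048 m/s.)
Convert to SI: h₁−h₂ = 9.99744 m
mgh₁ = mgh₂ + ½mv² ⇒ v = √(2g(h₁−h₂)) = √(2·13.3·9.99744) = 16.3074 m/s = 53.5 ft/s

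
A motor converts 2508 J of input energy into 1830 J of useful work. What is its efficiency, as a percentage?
η = W_out/W_in = 1830/2508 = 72.97%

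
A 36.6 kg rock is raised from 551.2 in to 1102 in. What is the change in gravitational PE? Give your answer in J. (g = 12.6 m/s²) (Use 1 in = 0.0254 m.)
Convert to SI: m = 36.6 kg, Δh = 13.9903 m
ΔPE = mgΔh = (36.6)(12.6)(13.9903) = 6452 J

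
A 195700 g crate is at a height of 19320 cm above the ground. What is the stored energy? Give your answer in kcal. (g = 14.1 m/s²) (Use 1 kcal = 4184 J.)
Convert to SI: m = 195.7 kg, h = 193.2 m
PE = mgh = (195.7)(14.1)(193.2) = 533110 J = 127.4 kcal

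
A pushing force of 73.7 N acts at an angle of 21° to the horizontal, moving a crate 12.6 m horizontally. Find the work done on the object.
W = F·d·cosθ = (73.7)(12.6)cos(21°) = 866.9 J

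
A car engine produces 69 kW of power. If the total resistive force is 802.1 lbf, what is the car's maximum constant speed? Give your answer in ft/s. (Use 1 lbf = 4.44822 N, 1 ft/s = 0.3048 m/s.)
Convert to SI: F = 3567.92 N
P = Fv ⇒ v = P/F = 69000 W/3567.92 N = 19.339 m/s = 63.45 ft/s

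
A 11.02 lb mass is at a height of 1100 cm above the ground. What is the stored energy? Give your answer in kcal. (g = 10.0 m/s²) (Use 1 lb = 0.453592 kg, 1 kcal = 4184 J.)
Convert to SI: m = 4.99858 kg, h = 11.0 m
PE = mgh = (4.99858)(10.0)(11.0) = 549.844 J = 0.1314 kcal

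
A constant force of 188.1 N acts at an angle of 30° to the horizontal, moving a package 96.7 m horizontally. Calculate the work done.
W = F·d·cosθ = (188.1)(96.7)cos(30°) = 15750 J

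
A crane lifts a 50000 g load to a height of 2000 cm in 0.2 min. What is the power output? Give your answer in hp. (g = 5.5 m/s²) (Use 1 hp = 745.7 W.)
Convert to SI: m = 50.0 kg, h = 20.0 m, t = 12.0 s
P = mgh/t = (50.0)(5.5)(20.0)/12.0 = 458.333 W = 0.6146 hp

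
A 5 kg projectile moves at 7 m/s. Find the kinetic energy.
KE = ½mv² = ½(5)(7)² = 122.5 J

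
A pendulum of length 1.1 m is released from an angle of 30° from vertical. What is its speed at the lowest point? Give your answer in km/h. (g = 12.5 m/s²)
h = L(1 − cosθ) = 1.1(1 − cos30°) = 0.147372 m
v = √(2gh) = √(2·12.5·0.147372) = 1.91945 m/s = 6.91 km/h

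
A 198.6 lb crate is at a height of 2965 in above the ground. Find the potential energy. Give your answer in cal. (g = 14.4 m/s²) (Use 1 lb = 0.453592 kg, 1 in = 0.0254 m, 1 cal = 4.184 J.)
Convert to SI: m = 90.0834 kg, h = 75.311 m
PE = mgh = (90.0834)(14.4)(75.311) = 97693.5 J = 23350 cal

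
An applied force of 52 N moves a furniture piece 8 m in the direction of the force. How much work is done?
W = F·d = (52)(8) = 416.0 J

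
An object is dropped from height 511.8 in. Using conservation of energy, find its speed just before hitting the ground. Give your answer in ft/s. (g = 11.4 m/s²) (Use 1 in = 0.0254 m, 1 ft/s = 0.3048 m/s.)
Convert to SI: h = 12.9997 m
mgh = ½mv² ⇒ v = √(2gh) = √(2·11.4·12.9997) = 17.2161 m/s = 56.48 ft/s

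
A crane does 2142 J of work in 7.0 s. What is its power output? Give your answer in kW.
P = W/t = 2142.0/7.0 = 306.0 W = 0.306 kW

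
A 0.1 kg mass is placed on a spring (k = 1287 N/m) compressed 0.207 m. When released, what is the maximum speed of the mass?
½kx² = ½mv² ⇒ v = x√(k/m) = (0.207)√(1287/0.1) = 23.48 m/s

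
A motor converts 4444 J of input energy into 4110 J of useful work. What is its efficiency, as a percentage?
η = W_out/W_in = 4110/4444 = 92.48%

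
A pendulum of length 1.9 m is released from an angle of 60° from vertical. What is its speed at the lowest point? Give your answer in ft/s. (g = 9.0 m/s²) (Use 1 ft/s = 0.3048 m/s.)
h = L(1 − cosθ) = 1.9(1 − cos60°) = 0.95 m
v = √(2gh) = √(2·9.0·0.95) = 4.13521 m/s = 13.57 ft/s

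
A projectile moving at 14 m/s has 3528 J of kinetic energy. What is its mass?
m = 2·KE/v² = 2·3528/(14)² = 36.0 kg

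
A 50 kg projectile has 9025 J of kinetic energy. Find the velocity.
v = √(2·KE/m) = √(2·9025/50) = 19.0 m/s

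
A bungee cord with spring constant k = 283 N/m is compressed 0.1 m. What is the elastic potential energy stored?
PE = ½kx² = ½(283)(0.1)² = 1.415 J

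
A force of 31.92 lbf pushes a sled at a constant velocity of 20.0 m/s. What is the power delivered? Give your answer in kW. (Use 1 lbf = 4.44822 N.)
Convert to SI: F = 141.987 N, v = 20.0 m/s
P = Fv = (141.987)(20.0) = 2839.74 W = 2.84 kW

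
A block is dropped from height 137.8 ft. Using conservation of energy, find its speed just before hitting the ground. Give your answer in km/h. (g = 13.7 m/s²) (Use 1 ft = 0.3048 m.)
Convert to SI: h = 42.0014 m
mgh = ½mv² ⇒ v = √(2gh) = √(2·13.7·42.0014) = 33.924 m/s = 122.1 km/h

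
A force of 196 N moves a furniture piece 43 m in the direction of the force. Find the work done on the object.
W = F·d = (196)(43) = 8428 J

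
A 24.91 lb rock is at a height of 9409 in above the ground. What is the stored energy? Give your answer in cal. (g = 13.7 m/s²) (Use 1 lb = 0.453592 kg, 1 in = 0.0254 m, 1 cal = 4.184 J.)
Convert to SI: m = 11.299 kg, h = 238.989 m
PE = mgh = (11.299)(13.7)(238.989) = 36994.5 J = 8842 cal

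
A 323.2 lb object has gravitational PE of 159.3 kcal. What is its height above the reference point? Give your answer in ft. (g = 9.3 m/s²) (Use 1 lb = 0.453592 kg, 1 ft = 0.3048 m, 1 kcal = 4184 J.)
Convert to SI: m = 146.601 kg, PE = 666511 J
h = PE/(mg) = 666511/(146.601·9.3) = 488.864 m = 1604 ft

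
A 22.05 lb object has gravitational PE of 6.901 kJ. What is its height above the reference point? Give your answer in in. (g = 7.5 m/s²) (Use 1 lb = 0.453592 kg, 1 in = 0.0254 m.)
Convert to SI: m = 10.0017 kg, PE = 6901.0 J
h = PE/(mg) = 6901.0/(10.0017·7.5) = 91.9977 m = 3622 in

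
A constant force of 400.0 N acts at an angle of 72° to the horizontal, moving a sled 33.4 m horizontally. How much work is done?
W = F·d·cosθ = (400.0)(33.4)cos(72°) = 4128 J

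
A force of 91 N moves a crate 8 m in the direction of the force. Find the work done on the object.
W = F·d = (91)(8) = 728.0 J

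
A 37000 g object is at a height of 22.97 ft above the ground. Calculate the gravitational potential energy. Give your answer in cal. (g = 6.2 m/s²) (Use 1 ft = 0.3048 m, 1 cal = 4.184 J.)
Convert to SI: m = 37.0 kg, h = 7.00126 m
PE = mgh = (37.0)(6.2)(7.00126) = 1606.09 J = 383.9 cal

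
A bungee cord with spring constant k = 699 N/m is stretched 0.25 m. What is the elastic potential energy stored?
PE = ½kx² = ½(699)(0.25)² = 21.84 J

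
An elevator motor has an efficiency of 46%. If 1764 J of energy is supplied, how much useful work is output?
W_out = η·W_in = 0.46·1764 = 811.44 J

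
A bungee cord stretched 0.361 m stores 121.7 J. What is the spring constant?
k = 2·PE/x² = 2·121.7/(0.361)² = 1868 N/m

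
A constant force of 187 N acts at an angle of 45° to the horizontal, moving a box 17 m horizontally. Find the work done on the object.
W = F·d·cosθ = (187)(17)cos(45°) = 2248 J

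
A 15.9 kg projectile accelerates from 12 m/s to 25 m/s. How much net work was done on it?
W = ΔKE = ½m(v₂² − v₁²) = ½(15.9)(25² − 12²) = 3823.95 J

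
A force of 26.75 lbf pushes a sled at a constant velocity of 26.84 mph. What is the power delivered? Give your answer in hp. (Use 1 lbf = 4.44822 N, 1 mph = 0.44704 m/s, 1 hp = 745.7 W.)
Convert to SI: F = 118.99 N, v = 11.9986 m/s
P = Fv = (118.99)(11.9986) = 1427.71 W = 1.915 hp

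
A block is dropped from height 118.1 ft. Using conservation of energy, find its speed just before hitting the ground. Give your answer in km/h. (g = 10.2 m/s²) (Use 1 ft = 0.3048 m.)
Convert to SI: h = 35.9969 m
mgh = ½mv² ⇒ v = √(2gh) = √(2·10.2·35.9969) = 27.09864 m/s = 97.56 km/h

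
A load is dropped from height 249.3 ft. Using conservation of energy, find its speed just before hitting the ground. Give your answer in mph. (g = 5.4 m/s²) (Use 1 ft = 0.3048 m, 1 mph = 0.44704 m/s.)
Convert to SI: h = 75.9866 m
mgh = ½mv² ⇒ v = √(2gh) = √(2·5.4·75.9866) = 28.6471 m/s = 64.08 mph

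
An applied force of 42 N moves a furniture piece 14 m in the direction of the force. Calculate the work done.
W = F·d = (42)(14) = 588.0 J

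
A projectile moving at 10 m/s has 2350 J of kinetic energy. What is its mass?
m = 2·KE/v² = 2·2350/(10)² = 47.0 kg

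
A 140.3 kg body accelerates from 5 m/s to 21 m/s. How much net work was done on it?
W = ΔKE = ½m(v₂² − v₁²) = ½(140.3)(21² − 5²) = 29182.4 J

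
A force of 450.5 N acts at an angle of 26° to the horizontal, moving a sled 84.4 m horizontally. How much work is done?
W = F·d·cosθ = (450.5)(84.4)cos(26°) = 34170 J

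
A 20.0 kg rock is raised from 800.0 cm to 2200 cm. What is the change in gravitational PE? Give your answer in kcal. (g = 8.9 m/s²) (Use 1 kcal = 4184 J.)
Convert to SI: m = 20.0 kg, Δh = 14.0 m
ΔPE = mgΔh = (20.0)(8.9)(14.0) = 2492.0 J = 0.5956 kcal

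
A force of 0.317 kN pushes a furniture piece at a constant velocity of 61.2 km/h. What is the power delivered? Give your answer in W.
Convert to SI: F = 317.0 N, v = 17.0 m/s
P = Fv = (317.0)(17.0) = 5389 W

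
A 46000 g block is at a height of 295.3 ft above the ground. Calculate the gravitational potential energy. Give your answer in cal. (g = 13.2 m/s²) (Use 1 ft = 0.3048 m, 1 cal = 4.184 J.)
Convert to SI: m = 46.0 kg, h = 90.0074 m
PE = mgh = (46.0)(13.2)(90.0074) = 54652.5 J = 13060 cal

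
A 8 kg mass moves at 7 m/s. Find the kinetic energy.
KE = ½mv² = ½(8)(7)² = 196.0 J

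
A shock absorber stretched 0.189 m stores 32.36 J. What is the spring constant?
k = 2·PE/x² = 2·32.36/(0.189)² = 1812 N/m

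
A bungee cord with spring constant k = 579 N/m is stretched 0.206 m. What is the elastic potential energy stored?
PE = ½kx² = ½(579)(0.206)² = 12.29 J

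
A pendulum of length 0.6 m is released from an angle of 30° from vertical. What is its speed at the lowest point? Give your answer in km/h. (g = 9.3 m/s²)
h = L(1 − cosθ) = 0.6(1 − cos30°) = 0.0803848 m
v = √(2gh) = √(2·9.3·0.0803848) = 1.22277 m/s = 4.402 km/h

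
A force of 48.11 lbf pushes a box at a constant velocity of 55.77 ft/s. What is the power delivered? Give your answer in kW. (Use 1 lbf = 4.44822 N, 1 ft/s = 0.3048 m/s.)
Convert to SI: F = 214.004 N, v = 16.9987 m/s
P = Fv = (214.004)(16.9987) = 3637.79 W = 3.638 kW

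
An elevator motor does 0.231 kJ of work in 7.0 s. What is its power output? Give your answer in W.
Convert to SI: W = 231.0 J, t = 7.0 s
P = W/t = 231.0/7.0 = 33.0 W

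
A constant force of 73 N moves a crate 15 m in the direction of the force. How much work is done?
W = F·d = (73)(15) = 1095 J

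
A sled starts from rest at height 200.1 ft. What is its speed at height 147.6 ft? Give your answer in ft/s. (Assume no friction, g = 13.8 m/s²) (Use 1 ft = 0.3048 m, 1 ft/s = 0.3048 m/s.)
Convert to SI: h₁−h₂ = 16.002 m
mgh₁ = mgh₂ + ½mv² ⇒ v = √(2g(h₁−h₂)) = √(2·13.8·16.002) = 21.0156 m/s = 68.95 ft/s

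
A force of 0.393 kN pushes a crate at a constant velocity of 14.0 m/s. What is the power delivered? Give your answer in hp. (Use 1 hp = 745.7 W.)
Convert to SI: F = 393.0 N, v = 14.0 m/s
P = Fv = (393.0)(14.0) = 5502.0 W = 7.378 hp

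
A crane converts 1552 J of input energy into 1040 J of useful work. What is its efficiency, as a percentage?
η = W_out/W_in = 1040/1552 = 67.01%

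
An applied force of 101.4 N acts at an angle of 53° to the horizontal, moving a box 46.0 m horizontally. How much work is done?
W = F·d·cosθ = (101.4)(46.0)cos(53°) = 2807 J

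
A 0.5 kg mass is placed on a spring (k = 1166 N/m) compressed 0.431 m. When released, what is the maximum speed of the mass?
½kx² = ½mv² ⇒ v = x√(k/m) = (0.431)√(1166/0.5) = 20.81 m/s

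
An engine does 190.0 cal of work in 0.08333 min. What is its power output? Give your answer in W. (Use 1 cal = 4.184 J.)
Convert to SI: W = 794.96 J, t = 4.9998 s
P = W/t = 794.96/4.9998 = 159.0 W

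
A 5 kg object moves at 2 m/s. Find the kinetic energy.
KE = ½mv² = ½(5)(2)² = 10.0 J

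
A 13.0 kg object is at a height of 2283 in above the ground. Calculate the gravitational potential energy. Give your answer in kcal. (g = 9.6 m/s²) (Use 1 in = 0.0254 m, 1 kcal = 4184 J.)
Convert to SI: m = 13.0 kg, h = 57.9882 m
PE = mgh = (13.0)(9.6)(57.9882) = 7236.93 J = 1.73 kcal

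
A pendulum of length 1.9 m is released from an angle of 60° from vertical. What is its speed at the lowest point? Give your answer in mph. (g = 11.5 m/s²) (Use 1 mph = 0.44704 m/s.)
h = L(1 − cosθ) = 1.9(1 − cos60°) = 0.95 m
v = √(2gh) = √(2·11.5·0.95) = 4.6744 m/s = 10.46 mph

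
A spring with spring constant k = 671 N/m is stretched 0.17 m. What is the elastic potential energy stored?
PE = ½kx² = ½(671)(0.17)² = 9.696 J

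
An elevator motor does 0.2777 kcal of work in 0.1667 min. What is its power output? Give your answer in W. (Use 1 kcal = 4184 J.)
Convert to SI: W = 1161.9 J, t = 10.002 s
P = W/t = 1161.9/10.002 = 116.2 W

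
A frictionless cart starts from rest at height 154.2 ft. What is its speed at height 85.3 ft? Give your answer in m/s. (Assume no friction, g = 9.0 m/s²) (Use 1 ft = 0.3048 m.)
Convert to SI: h₁−h₂ = 21.0007 m
mgh₁ = mgh₂ + ½mv² ⇒ v = √(2g(h₁−h₂)) = √(2·9.0·21.0007) = 19.44 m/s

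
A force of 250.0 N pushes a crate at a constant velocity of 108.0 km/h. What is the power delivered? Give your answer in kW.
Convert to SI: F = 250.0 N, v = 30.0 m/s
P = Fv = (250.0)(30.0) = 7500.0 W = 7.5 kW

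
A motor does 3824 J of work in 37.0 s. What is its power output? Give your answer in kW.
P = W/t = 3824.0/37.0 = 103.351 W = 0.1034 kW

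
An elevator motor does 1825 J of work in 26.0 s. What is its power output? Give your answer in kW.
P = W/t = 1825.0/26.0 = 70.1923 W = 0.07019 kW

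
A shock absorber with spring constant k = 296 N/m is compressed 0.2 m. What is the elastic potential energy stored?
PE = ½kx² = ½(296)(0.2)² = 5.92 J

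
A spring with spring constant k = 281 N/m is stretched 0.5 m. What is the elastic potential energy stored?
PE = ½kx² = ½(281)(0.5)² = 35.13 J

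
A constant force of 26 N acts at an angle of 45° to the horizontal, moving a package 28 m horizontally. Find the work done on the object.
W = F·d·cosθ = (26)(28)cos(45°) = 514.8 J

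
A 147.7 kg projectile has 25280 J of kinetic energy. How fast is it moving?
v = √(2·KE/m) = √(2·25280/147.7) = 18.5 m/s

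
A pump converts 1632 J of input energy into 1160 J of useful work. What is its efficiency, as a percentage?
η = W_out/W_in = 1160/1632 = 71.08%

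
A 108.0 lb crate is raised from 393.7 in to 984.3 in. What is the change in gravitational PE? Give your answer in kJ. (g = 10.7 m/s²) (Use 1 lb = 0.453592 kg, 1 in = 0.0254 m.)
Convert to SI: m = 48.9879 kg, Δh = 15.0012 m
ΔPE = mgΔh = (48.9879)(10.7)(15.0012) = 7863.21 J = 7.863 kJ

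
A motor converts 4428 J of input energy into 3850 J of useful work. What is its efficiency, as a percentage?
η = W_out/W_in = 3850/4428 = 86.95%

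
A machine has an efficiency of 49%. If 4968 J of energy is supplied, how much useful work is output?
W_out = η·W_in = 0.49·4968 = 2434.32 J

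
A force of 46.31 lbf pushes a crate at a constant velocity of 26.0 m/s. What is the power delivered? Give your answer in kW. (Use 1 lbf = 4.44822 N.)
Convert to SI: F = 205.997 N, v = 26.0 m/s
P = Fv = (205.997)(26.0) = 5355.92 W = 5.356 kW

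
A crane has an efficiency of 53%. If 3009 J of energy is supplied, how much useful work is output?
W_out = η·W_in = 0.53·3009 = 1594.77 J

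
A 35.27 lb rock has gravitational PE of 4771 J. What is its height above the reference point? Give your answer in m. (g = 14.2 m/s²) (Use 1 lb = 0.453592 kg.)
Convert to SI: m = 15.9982 kg, PE = 4771.0 J
h = PE/(mg) = 4771.0/(15.9982·14.2) = 21.0 m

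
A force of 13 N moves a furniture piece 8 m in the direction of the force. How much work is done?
W = F·d = (13)(8) = 104.0 J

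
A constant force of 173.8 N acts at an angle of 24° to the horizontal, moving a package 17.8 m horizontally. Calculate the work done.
W = F·d·cosθ = (173.8)(17.8)cos(24°) = 2826 J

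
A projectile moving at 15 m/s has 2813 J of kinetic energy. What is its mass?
m = 2·KE/v² = 2·2813/(15)² = 25.0 kg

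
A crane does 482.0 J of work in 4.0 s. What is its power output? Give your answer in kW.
P = W/t = 482.0/4.0 = 120.5 W = 0.1205 kW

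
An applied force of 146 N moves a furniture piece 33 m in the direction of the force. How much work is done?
W = F·d = (146)(33) = 4818 J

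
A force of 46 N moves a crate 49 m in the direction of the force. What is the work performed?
W = F·d = (46)(49) = 2254 J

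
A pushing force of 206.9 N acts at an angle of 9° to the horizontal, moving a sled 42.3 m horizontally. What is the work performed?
W = F·d·cosθ = (206.9)(42.3)cos(9°) = 8644 J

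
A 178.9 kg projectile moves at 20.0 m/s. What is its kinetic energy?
KE = ½mv² = ½(178.9)(20.0)² = 35780 J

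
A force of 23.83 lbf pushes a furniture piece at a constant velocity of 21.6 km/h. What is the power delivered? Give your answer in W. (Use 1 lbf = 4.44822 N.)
Convert to SI: F = 106.001 N, v = 6.0 m/s
P = Fv = (106.001)(6.0) = 636.0 W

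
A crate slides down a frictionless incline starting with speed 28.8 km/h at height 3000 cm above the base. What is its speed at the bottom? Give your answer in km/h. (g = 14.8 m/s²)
Convert to SI: v₀ = 8.0 m/s, h = 30.0 m
½mv₀² + mgh = ½mv² ⇒ v = √(v₀² + 2gh) = √(8.0² + 2·14.8·30.0) = 30.8545 m/s = 111.1 km/h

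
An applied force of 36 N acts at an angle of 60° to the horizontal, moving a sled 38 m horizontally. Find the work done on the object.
W = F·d·cosθ = (36)(38)cos(60°) = 684.0 J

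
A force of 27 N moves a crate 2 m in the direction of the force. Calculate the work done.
W = F·d = (27)(2) = 54.0 J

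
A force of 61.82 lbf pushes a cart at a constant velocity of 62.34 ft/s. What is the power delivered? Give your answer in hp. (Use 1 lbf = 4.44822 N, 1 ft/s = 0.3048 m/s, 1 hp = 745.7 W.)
Convert to SI: F = 274.989 N, v = 19.0012 m/s
P = Fv = (274.989)(19.0012) = 5225.13 W = 7.007 hp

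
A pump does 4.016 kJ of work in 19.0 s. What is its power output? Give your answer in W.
Convert to SI: W = 4016.0 J, t = 19.0 s
P = W/t = 4016.0/19.0 = 211.4 W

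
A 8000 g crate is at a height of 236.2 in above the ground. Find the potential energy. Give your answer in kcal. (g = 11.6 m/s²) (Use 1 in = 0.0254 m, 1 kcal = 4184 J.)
Convert to SI: m = 8.0 kg, h = 5.99948 m
PE = mgh = (8.0)(11.6)(5.99948) = 556.752 J = 0.1331 kcal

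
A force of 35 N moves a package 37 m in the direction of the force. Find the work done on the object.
W = F·d = (35)(37) = 1295 J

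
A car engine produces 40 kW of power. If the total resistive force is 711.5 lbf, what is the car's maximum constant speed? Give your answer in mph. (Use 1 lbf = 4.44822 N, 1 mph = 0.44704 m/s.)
Convert to SI: F = 3164.91 N
P = Fv ⇒ v = P/F = 40000 W/3164.91 N = 12.6386 m/s = 28.27 mph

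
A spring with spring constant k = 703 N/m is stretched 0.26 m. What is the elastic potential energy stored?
PE = ½kx² = ½(703)(0.26)² = 23.76 J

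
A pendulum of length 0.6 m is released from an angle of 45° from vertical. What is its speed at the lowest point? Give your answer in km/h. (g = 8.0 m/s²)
h = L(1 − cosθ) = 0.6(1 − cos45°) = 0.175736 m
v = √(2gh) = √(2·8.0·0.175736) = 1.67683 m/s = 6.037 km/h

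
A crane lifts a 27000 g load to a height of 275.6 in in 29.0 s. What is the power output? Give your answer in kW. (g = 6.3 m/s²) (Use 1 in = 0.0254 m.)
Convert to SI: m = 27.0 kg, h = 7.00024 m, t = 29.0 s
P = mgh/t = (27.0)(6.3)(7.00024)/29.0 = 41.06 W = 0.04106 kW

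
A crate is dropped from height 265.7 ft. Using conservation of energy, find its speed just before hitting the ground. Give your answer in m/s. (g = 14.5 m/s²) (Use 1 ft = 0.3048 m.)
Convert to SI: h = 80.9854 m
mgh = ½mv² ⇒ v = √(2gh) = √(2·14.5·80.9854) = 48.46 m/s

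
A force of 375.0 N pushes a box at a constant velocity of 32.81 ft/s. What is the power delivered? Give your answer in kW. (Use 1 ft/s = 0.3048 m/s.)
Convert to SI: F = 375.0 N, v = 10.0005 m/s
P = Fv = (375.0)(10.0005) = 3750.18 W = 3.75 kW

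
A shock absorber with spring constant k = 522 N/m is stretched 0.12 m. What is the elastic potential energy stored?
PE = ½kx² = ½(522)(0.12)² = 3.758 J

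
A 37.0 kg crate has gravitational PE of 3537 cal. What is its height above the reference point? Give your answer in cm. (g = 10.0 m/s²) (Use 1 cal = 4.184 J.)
Convert to SI: m = 37.0 kg, PE = 14798.8 J
h = PE/(mg) = 14798.8/(37.0·10.0) = 39.9968 m = 4000 cm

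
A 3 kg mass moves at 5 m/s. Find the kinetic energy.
KE = ½mv² = ½(3)(5)² = 37.5 J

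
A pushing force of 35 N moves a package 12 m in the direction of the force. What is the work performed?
W = F·d = (35)(12) = 420.0 J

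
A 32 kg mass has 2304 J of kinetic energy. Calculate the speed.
v = √(2·KE/m) = √(2·2304/32) = 12.0 m/s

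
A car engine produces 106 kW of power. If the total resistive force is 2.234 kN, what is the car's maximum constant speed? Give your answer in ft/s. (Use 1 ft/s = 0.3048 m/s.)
Convert to SI: F = 2234.0 N
P = Fv ⇒ v = P/F = 106000 W/2234.0 N = 47.4485 m/s = 155.7 ft/s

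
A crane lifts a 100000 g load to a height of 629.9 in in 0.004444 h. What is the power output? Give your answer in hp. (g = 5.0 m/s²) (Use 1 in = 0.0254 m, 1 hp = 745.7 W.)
Convert to SI: m = 100.0 kg, h = 15.9995 m, t = 15.9984 s
P = mgh/t = (100.0)(5.0)(15.9995)/15.9984 = 500.033 W = 0.6706 hp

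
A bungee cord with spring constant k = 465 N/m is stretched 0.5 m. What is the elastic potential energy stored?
PE = ½kx² = ½(465)(0.5)² = 58.13 J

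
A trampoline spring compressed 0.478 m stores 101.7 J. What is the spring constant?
k = 2·PE/x² = 2·101.7/(0.478)² = 890.2 N/m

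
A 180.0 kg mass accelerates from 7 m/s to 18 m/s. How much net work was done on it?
W = ΔKE = ½m(v₂² − v₁²) = ½(180.0)(18² − 7²) = 24750.0 J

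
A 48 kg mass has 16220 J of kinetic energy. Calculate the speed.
v = √(2·KE/m) = √(2·16220/48) = 26.0 m/s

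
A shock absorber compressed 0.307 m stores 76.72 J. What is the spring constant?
k = 2·PE/x² = 2·76.72/(0.307)² = 1628 N/m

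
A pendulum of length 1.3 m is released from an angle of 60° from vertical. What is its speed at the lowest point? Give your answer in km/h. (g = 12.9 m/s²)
h = L(1 − cosθ) = 1.3(1 − cos60°) = 0.65 m
v = √(2gh) = √(2·12.9·0.65) = 4.09512 m/s = 14.74 km/h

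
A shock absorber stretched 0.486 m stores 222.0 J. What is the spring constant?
k = 2·PE/x² = 2·222.0/(0.486)² = 1880 N/m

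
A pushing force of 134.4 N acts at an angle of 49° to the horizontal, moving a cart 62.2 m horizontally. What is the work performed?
W = F·d·cosθ = (134.4)(62.2)cos(49°) = 5484 J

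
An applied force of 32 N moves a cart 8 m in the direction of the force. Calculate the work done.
W = F·d = (32)(8) = 256.0 J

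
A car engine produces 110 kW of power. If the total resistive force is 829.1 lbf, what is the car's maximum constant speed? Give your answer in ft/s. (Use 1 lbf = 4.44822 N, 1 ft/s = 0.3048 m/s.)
Convert to SI: F = 3688.02 N
P = Fv ⇒ v = P/F = 110000 W/3688.02 N = 29.8263 m/s = 97.86 ft/s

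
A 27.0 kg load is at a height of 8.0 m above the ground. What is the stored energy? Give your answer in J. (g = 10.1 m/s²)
PE = mgh = (27.0)(10.1)(8.0) = 2182 J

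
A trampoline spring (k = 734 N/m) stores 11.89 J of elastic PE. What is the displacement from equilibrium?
x = √(2·PE/k) = √(2·11.89/734) = 0.18 m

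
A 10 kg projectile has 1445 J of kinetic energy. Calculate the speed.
v = √(2·KE/m) = √(2·1445/10) = 17.0 m/s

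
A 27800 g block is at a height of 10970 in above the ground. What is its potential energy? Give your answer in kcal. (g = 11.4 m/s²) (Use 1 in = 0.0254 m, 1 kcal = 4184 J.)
Convert to SI: m = 27.8 kg, h = 278.638 m
PE = mgh = (27.8)(11.4)(278.638) = 88306.0 J = 21.11 kcal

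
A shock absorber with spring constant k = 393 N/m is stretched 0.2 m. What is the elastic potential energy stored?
PE = ½kx² = ½(393)(0.2)² = 7.86 J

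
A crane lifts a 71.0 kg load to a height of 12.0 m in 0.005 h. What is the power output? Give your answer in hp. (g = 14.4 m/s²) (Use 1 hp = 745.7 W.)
Convert to SI: m = 71.0 kg, h = 12.0 m, t = 18.0 s
P = mgh/t = (71.0)(14.4)(12.0)/18.0 = 681.6 W = 0.914 hp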